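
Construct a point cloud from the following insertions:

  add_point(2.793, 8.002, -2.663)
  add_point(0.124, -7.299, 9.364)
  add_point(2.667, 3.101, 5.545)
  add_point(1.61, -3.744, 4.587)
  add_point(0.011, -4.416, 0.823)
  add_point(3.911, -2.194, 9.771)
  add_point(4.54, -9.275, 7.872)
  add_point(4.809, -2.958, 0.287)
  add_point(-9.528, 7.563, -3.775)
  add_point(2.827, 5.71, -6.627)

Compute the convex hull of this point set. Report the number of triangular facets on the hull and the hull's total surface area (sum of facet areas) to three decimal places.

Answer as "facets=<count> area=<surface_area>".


facets=14 area=552.653

9 of the 10 inputs are extreme points: [0, 1, 2, 4, 5, 6, 7, 8, 9].

Facet areas (half cross-product norm):
  f1: (p5, p0, p7) → 54.3620
  f2: (p1, p5, p8) → 68.1714
  f3: (p9, p0, p8) → 28.2315
  f4: (p9, p0, p7) → 25.5159
  f5: (p2, p0, p8) → 59.1131
  f6: (p2, p5, p8) → 38.7581
  f7: (p2, p5, p0) → 13.0261
  f8: (p4, p1, p8) → 61.5795
  f9: (p4, p9, p8) → 80.4126
  f10: (p4, p9, p7) → 28.1957
  f11: (p6, p5, p7) → 33.0526
  f12: (p6, p1, p5) → 15.8389
  f13: (p6, p4, p7) → 23.8110
  f14: (p6, p4, p1) → 22.5848
Σ area = 552.653

Euler: V−E+F = 9−21+14 = 2.


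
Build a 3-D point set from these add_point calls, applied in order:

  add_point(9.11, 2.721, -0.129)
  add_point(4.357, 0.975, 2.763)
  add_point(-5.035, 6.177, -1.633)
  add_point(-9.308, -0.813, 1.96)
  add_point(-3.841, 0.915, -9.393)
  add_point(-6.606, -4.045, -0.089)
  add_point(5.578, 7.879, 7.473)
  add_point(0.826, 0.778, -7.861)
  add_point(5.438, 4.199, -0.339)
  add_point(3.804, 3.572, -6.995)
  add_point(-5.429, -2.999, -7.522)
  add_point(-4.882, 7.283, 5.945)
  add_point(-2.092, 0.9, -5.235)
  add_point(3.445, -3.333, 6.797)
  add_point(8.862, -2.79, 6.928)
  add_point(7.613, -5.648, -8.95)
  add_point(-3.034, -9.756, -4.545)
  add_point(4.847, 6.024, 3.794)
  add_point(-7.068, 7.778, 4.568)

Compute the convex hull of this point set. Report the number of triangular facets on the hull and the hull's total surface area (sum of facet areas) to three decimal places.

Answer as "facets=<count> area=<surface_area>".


facets=24 area=970.687

14 of the 19 inputs are extreme points: [0, 2, 3, 4, 5, 6, 9, 10, 11, 13, 14, 15, 16, 18].

Facet areas (half cross-product norm):
  f1: (p18, p4, p3) → 58.8317
  f2: (p10, p16, p3) → 40.6039
  f3: (p10, p4, p3) → 22.9480
  f4: (p15, p14, p0) → 54.3004
  f5: (p15, p14, p16) → 96.3909
  f6: (p15, p10, p16) → 46.8515
  f7: (p15, p10, p4) → 30.2242
  f8: (p13, p14, p16) → 34.1967
  f9: (p9, p15, p0) → 43.7083
  f10: (p9, p15, p4) → 42.9055
  f11: (p6, p14, p0) → 42.1047
  f12: (p6, p9, p0) → 40.3711
  f13: (p6, p13, p14) → 29.8416
  f14: (p5, p16, p3) → 3.3423
  f15: (p5, p13, p3) → 28.0764
  f16: (p5, p13, p16) → 49.2812
  f17: (p2, p18, p4) → 11.7852
  f18: (p2, p9, p4) → 38.1281
  f19: (p2, p6, p18) → 43.4308
  f20: (p2, p6, p9) → 72.3064
  f21: (p11, p6, p18) → 6.4591
  f22: (p11, p6, p13) → 58.6341
  f23: (p11, p18, p3) → 11.9850
  f24: (p11, p13, p3) → 63.9800
Σ area = 970.687

Check V−E+F: 14 − 36 + 24 = 2.


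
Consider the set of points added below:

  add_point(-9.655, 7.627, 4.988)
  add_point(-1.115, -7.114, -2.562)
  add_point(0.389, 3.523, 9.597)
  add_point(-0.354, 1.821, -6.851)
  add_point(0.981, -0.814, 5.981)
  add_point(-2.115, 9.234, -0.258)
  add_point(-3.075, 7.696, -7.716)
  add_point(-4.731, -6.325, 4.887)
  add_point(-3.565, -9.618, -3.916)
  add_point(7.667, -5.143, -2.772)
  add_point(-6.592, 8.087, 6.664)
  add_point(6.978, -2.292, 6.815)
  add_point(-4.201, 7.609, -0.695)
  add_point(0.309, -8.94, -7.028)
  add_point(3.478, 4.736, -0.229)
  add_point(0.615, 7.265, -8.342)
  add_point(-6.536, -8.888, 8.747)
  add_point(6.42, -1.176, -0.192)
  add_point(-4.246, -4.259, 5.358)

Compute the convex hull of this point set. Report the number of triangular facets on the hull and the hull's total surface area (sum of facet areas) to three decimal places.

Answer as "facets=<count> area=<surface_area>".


Hull vertices (13/19): indices [0, 2, 5, 6, 8, 9, 10, 11, 13, 14, 15, 16, 17].

Facet areas (half cross-product norm):
  f1: (p16, p8, p0) → 111.4074
  f2: (p6, p8, p0) → 124.0866
  f3: (p13, p15, p9) → 69.8779
  f4: (p13, p16, p9) → 79.5946
  f5: (p13, p16, p8) → 20.7739
  f6: (p13, p6, p8) → 42.6053
  f7: (p13, p6, p15) → 30.5279
  f8: (p5, p14, p15) → 29.0663
  f9: (p5, p6, p0) → 32.6235
  f10: (p5, p6, p15) → 14.4303
  f11: (p10, p16, p0) → 30.0436
  f12: (p10, p5, p0) → 14.5962
  f13: (p11, p16, p9) → 75.8672
  f14: (p17, p11, p9) → 16.1654
  f15: (p17, p11, p14) → 23.1125
  f16: (p17, p15, p9) → 30.4799
  f17: (p17, p14, p15) → 27.1395
  f18: (p2, p10, p16) → 62.8720
  f19: (p2, p11, p16) → 64.0089
  f20: (p2, p10, p5) → 36.6817
  f21: (p2, p5, p14) → 36.7696
  f22: (p2, p11, p14) → 43.2674
Σ area = 1015.998

Check V−E+F: 13 − 33 + 22 = 2.

facets=22 area=1015.998


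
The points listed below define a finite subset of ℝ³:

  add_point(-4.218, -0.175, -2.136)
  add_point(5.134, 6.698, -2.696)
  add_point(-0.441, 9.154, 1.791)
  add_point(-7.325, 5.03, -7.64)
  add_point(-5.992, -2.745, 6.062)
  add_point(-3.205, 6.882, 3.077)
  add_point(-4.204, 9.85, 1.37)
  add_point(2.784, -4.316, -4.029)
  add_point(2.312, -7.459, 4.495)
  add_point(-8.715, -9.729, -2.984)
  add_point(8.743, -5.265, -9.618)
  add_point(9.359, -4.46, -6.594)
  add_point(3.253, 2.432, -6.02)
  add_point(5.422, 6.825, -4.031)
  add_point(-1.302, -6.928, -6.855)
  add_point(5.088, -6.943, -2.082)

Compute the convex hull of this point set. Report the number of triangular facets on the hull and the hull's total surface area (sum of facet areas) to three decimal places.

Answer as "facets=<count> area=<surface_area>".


facets=22 area=904.944

Points on the hull: [1, 2, 3, 4, 5, 6, 8, 9, 10, 11, 13, 14, 15] (13 of 16).

Area of each hull facet:
  f1: (p3, p4, p9) → 85.3403
  f2: (p3, p4, p6) → 71.4317
  f3: (p8, p4, p9) → 55.5065
  f4: (p14, p3, p9) → 59.0047
  f5: (p13, p3, p6) → 58.8422
  f6: (p15, p8, p9) → 47.5808
  f7: (p15, p8, p11) → 10.7276
  f8: (p2, p8, p4) → 66.7824
  f9: (p2, p13, p6) → 12.6637
  f10: (p10, p13, p11) → 18.1126
  f11: (p10, p13, p3) → 91.7540
  f12: (p10, p14, p3) → 68.0874
  f13: (p10, p15, p11) → 9.6707
  f14: (p10, p14, p9) → 12.1473
  f15: (p10, p15, p9) → 55.2084
  f16: (p5, p4, p6) → 10.4557
  f17: (p5, p2, p6) → 6.0359
  f18: (p5, p2, p4) → 10.7735
  f19: (p1, p2, p8) → 60.6513
  f20: (p1, p2, p13) → 3.6960
  f21: (p1, p8, p11) → 82.2351
  f22: (p1, p13, p11) → 8.2364
Σ area = 904.944

Euler characteristic 13−33+22 = 2 ✓


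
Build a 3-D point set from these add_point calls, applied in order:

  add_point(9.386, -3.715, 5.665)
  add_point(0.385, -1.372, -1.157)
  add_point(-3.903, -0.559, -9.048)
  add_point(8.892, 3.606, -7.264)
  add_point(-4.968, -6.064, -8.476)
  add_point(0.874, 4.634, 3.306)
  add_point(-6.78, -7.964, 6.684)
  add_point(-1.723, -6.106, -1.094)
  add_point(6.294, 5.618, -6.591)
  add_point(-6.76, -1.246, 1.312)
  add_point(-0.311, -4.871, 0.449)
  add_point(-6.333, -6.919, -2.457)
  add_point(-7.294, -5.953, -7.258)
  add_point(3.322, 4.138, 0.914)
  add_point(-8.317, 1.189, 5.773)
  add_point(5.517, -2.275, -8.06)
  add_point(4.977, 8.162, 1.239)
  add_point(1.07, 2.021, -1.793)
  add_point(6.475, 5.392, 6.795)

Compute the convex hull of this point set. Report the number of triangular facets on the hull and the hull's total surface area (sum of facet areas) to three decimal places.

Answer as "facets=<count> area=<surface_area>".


13 of the 19 inputs are extreme points: [0, 2, 3, 4, 6, 7, 8, 11, 12, 14, 15, 16, 18].

Triangle areas on the boundary:
  f1: (p2, p16, p14) → 107.9751
  f2: (p18, p16, p14) → 48.5411
  f3: (p18, p3, p0) → 66.3736
  f4: (p18, p3, p16) → 29.9733
  f5: (p6, p18, p14) → 71.4795
  f6: (p6, p18, p0) → 80.4708
  f7: (p15, p3, p0) → 48.3062
  f8: (p15, p3, p2) → 30.8752
  f9: (p8, p2, p16) → 49.5906
  f10: (p8, p3, p16) → 12.1592
  f11: (p8, p3, p2) → 19.4487
  f12: (p4, p15, p2) → 27.1265
  f13: (p4, p15, p0) → 77.2999
  f14: (p7, p6, p0) → 62.4194
  f15: (p7, p4, p0) → 31.6154
  f16: (p7, p4, p6) → 32.1453
  f17: (p12, p2, p14) → 48.9376
  f18: (p12, p4, p2) → 7.2941
  f19: (p12, p6, p14) → 63.7619
  f20: (p11, p4, p6) → 4.9800
  f21: (p11, p12, p6) → 5.8327
  f22: (p11, p12, p4) → 6.3190
Σ area = 932.925

Check V−E+F: 13 − 33 + 22 = 2.

facets=22 area=932.925


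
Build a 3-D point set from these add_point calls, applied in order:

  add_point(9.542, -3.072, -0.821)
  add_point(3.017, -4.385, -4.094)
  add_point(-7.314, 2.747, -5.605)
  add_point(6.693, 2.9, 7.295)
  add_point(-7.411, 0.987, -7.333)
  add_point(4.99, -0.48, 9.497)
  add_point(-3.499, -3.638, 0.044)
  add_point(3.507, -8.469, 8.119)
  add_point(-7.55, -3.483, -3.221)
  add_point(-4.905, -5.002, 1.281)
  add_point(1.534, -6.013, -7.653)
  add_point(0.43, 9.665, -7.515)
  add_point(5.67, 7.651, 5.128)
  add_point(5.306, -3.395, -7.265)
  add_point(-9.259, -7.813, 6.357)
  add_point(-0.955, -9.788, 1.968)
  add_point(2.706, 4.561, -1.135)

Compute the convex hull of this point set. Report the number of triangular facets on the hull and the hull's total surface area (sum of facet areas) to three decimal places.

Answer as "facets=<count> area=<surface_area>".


Extreme-point indices: [0, 2, 3, 4, 5, 7, 8, 10, 11, 12, 13, 14, 15] — 13 of 17 on the boundary.

Per-facet area ½‖(b−a)×(c−a)‖:
  f1: (p7, p5, p14) → 52.5586
  f2: (p7, p5, p0) → 45.5549
  f3: (p12, p5, p14) → 70.2723
  f4: (p12, p11, p0) → 87.3692
  f5: (p4, p10, p11) → 66.2883
  f6: (p13, p11, p0) → 53.0457
  f7: (p13, p10, p0) → 14.9287
  f8: (p13, p10, p11) → 31.1491
  f9: (p15, p10, p0) → 55.4427
  f10: (p15, p7, p0) → 45.3174
  f11: (p15, p10, p14) → 42.8279
  f12: (p15, p7, p14) → 36.8245
  f13: (p3, p5, p0) → 22.8907
  f14: (p3, p12, p0) → 27.0047
  f15: (p3, p12, p5) → 6.6808
  f16: (p2, p4, p14) → 19.8163
  f17: (p2, p4, p11) → 12.1095
  f18: (p2, p12, p14) → 138.6566
  f19: (p2, p12, p11) → 73.0168
  f20: (p8, p10, p14) → 50.2519
  f21: (p8, p4, p14) → 13.2985
  f22: (p8, p4, p10) → 31.3848
Σ area = 996.690

Check V−E+F: 13 − 33 + 22 = 2.

facets=22 area=996.690


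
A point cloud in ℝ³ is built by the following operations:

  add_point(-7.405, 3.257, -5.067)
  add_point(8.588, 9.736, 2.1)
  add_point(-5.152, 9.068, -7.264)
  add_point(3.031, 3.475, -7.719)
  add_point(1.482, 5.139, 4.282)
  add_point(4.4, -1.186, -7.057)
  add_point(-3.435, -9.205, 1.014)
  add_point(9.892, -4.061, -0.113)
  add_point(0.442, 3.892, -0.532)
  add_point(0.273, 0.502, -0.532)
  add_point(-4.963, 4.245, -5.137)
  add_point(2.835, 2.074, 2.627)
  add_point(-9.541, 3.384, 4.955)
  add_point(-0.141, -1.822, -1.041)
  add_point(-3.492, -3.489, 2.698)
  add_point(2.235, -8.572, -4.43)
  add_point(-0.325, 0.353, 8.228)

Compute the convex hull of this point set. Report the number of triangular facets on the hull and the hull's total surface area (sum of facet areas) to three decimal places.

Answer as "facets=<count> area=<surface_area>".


Points on the hull: [0, 1, 2, 3, 5, 6, 7, 12, 15, 16] (10 of 17).

Per-facet area ½‖(b−a)×(c−a)‖:
  f1: (p3, p1, p7) → 75.1959
  f2: (p16, p1, p12) → 71.3488
  f3: (p16, p1, p7) → 85.8919
  f4: (p16, p6, p12) → 62.2573
  f5: (p16, p6, p7) → 78.4661
  f6: (p2, p1, p12) → 115.2109
  f7: (p2, p3, p1) → 63.9442
  f8: (p15, p6, p7) → 37.2557
  f9: (p5, p3, p7) → 18.9189
  f10: (p5, p15, p7) → 35.2488
  f11: (p5, p2, p3) → 15.8088
  f12: (p0, p15, p6) → 56.1154
  f13: (p0, p6, p12) → 69.3891
  f14: (p0, p2, p12) → 31.2466
  f15: (p0, p5, p2) → 42.1139
  f16: (p0, p5, p15) → 51.9153
Σ area = 910.328

Check V−E+F: 10 − 24 + 16 = 2.

facets=16 area=910.328


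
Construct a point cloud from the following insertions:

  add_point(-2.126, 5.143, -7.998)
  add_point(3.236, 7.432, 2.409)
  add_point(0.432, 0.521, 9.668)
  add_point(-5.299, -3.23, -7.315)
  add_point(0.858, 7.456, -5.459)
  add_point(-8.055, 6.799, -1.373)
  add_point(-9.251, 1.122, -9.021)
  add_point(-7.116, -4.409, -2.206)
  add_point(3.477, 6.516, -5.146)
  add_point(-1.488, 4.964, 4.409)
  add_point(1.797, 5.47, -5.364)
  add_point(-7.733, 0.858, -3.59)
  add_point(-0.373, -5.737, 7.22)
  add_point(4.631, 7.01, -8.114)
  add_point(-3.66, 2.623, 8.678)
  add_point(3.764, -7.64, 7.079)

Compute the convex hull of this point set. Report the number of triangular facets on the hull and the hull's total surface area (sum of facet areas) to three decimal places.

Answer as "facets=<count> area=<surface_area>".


Extreme-point indices: [0, 1, 2, 3, 4, 5, 6, 7, 12, 13, 14, 15] — 12 of 16 on the boundary.

Triangle areas on the boundary:
  f1: (p3, p13, p6) → 43.5967
  f2: (p3, p15, p13) → 124.4082
  f3: (p12, p2, p15) → 14.7569
  f4: (p0, p13, p6) → 8.0288
  f5: (p0, p5, p6) → 34.3874
  f6: (p1, p15, p13) → 81.1823
  f7: (p1, p2, p15) → 45.6725
  f8: (p7, p3, p15) → 37.5184
  f9: (p7, p12, p15) → 22.2376
  f10: (p7, p3, p6) → 16.6534
  f11: (p7, p5, p6) → 41.7650
  f12: (p4, p1, p13) → 18.0947
  f13: (p4, p1, p5) → 40.0123
  f14: (p4, p0, p13) → 10.3992
  f15: (p4, p0, p5) → 20.5200
  f16: (p14, p1, p2) → 23.9459
  f17: (p14, p1, p5) → 55.6031
  f18: (p14, p7, p5) → 62.6764
  f19: (p14, p12, p2) → 15.4832
  f20: (p14, p7, p12) → 52.1753
Σ area = 769.117

Check V−E+F: 12 − 30 + 20 = 2.

facets=20 area=769.117


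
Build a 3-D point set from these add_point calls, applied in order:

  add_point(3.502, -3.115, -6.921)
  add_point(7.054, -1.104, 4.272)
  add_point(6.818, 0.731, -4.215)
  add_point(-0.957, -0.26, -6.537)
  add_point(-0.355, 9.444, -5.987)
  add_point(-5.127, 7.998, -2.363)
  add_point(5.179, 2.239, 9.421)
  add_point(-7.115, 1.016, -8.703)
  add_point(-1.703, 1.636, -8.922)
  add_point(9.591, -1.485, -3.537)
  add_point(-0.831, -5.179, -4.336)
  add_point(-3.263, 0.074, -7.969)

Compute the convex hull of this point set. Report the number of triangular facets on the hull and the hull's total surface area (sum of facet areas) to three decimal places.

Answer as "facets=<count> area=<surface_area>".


Points on the hull: [0, 1, 4, 5, 6, 7, 8, 9, 10] (9 of 12).

Facet areas (half cross-product norm):
  f1: (p6, p4, p9) → 102.9093
  f2: (p10, p6, p7) → 78.2447
  f3: (p8, p4, p7) → 22.3044
  f4: (p8, p4, p9) → 54.3791
  f5: (p5, p4, p7) → 29.6572
  f6: (p5, p6, p7) → 75.5377
  f7: (p5, p6, p4) → 51.4022
  f8: (p1, p6, p9) → 12.7057
  f9: (p1, p10, p9) → 44.5822
  f10: (p1, p10, p6) → 33.3023
  f11: (p0, p10, p9) → 16.4320
  f12: (p0, p8, p9) → 21.2321
  f13: (p0, p10, p7) → 26.7898
  f14: (p0, p8, p7) → 15.6589
Σ area = 585.137

Check V−E+F: 9 − 21 + 14 = 2.

facets=14 area=585.137


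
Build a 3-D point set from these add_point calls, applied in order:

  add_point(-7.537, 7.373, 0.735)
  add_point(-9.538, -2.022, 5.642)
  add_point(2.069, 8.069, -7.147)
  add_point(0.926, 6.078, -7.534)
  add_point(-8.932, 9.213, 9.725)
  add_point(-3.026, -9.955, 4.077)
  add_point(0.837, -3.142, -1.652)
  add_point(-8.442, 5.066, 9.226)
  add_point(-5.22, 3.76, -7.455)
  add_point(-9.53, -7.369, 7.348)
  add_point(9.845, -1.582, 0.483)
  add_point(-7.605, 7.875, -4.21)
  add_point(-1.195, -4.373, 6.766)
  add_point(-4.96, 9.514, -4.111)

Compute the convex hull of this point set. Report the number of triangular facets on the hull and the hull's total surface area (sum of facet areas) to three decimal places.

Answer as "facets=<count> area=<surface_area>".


Extreme-point indices: [1, 2, 3, 4, 5, 6, 7, 8, 9, 10, 11, 12, 13] — 13 of 14 on the boundary.

Triangle areas on the boundary:
  f1: (p12, p4, p10) → 98.0557
  f2: (p2, p8, p13) → 24.5776
  f3: (p2, p4, p10) → 145.9265
  f4: (p2, p4, p13) → 44.0365
  f5: (p11, p4, p13) → 21.8888
  f6: (p11, p8, p13) → 8.9545
  f7: (p11, p4, p1) → 76.2717
  f8: (p7, p12, p4) → 13.0630
  f9: (p5, p12, p10) → 40.9371
  f10: (p3, p2, p10) → 16.5361
  f11: (p3, p2, p8) → 4.9780
  f12: (p6, p5, p10) → 42.4178
  f13: (p6, p5, p8) → 44.3755
  f14: (p6, p3, p10) → 51.3211
  f15: (p6, p3, p8) → 34.1345
  f16: (p9, p7, p12) → 51.2545
  f17: (p9, p5, p12) → 24.3071
  f18: (p9, p4, p1) → 20.5730
  f19: (p9, p7, p4) → 5.4110
  f20: (p9, p5, p8) → 69.4772
  f21: (p9, p11, p1) → 18.7157
  f22: (p9, p11, p8) → 54.3818
Σ area = 911.595

Check V−E+F: 13 − 33 + 22 = 2.

facets=22 area=911.595


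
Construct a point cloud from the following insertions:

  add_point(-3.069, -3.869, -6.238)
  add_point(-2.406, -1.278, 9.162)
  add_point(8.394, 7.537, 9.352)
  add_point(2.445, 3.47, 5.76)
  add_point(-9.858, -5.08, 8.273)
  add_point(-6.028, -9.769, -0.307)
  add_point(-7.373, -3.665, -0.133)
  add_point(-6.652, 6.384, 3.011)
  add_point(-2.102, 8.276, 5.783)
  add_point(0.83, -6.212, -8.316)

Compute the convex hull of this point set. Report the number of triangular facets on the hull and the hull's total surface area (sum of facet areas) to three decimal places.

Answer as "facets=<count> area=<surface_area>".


facets=14 area=718.696

Hull vertices (9/10): indices [0, 1, 2, 4, 5, 6, 7, 8, 9].

Triangle areas on the boundary:
  f1: (p8, p2, p4) → 81.0677
  f2: (p8, p9, p2) → 113.3966
  f3: (p7, p8, p4) → 35.1577
  f4: (p7, p8, p9) → 51.2679
  f5: (p5, p9, p2) → 129.8926
  f6: (p1, p2, p4) → 13.4549
  f7: (p1, p5, p4) → 44.1455
  f8: (p1, p5, p2) → 71.7484
  f9: (p0, p7, p9) → 21.3097
  f10: (p0, p5, p9) → 21.6135
  f11: (p6, p5, p4) → 27.6936
  f12: (p6, p0, p5) → 23.0085
  f13: (p6, p7, p4) → 46.5646
  f14: (p6, p0, p7) → 38.3746
Σ area = 718.696

Check V−E+F: 9 − 21 + 14 = 2.


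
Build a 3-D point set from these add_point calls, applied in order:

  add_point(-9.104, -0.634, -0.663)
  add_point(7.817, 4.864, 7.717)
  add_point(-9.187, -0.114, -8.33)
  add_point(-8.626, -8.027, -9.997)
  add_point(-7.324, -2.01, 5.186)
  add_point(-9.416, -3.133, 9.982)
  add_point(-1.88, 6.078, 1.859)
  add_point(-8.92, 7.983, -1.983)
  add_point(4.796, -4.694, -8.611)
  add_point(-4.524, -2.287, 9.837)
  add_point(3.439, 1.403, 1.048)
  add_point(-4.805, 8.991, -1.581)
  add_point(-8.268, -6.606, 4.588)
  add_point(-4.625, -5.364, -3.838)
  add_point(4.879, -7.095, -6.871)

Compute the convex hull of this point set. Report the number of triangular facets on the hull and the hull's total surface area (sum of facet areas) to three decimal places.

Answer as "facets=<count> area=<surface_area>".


Points on the hull: [1, 2, 3, 5, 7, 8, 9, 11, 12, 14] (10 of 15).

Triangle areas on the boundary:
  f1: (p7, p1, p5) → 143.3673
  f2: (p7, p11, p1) → 22.9429
  f3: (p9, p1, p5) → 13.0052
  f4: (p9, p14, p1) → 129.9315
  f5: (p12, p3, p5) → 23.4790
  f6: (p12, p14, p3) → 98.4849
  f7: (p12, p9, p5) → 16.0920
  f8: (p12, p9, p14) → 67.3822
  f9: (p8, p11, p1) → 135.8481
  f10: (p8, p14, p1) → 28.2730
  f11: (p8, p14, p3) → 20.4927
  f12: (p2, p7, p11) → 21.0875
  f13: (p2, p8, p11) → 88.9747
  f14: (p2, p8, p3) → 55.3312
  f15: (p2, p3, p5) → 75.1512
  f16: (p2, p7, p5) → 83.7786
Σ area = 1023.622

Euler characteristic 10−24+16 = 2 ✓

facets=16 area=1023.622


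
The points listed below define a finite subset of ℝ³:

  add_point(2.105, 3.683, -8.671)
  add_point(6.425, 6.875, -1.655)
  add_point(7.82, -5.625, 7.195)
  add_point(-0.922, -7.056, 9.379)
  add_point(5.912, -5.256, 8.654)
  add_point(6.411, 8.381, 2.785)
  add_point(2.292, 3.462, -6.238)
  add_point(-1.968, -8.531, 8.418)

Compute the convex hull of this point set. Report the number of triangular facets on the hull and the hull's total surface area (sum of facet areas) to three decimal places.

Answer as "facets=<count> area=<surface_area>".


facets=12 area=432.964

Points on the hull: [0, 1, 2, 3, 4, 5, 6, 7] (8 of 8).

Area of each hull facet:
  f1: (p0, p2, p7) → 98.9252
  f2: (p1, p5, p2) → 34.5721
  f3: (p1, p0, p2) → 66.4644
  f4: (p1, p0, p5) → 10.3392
  f5: (p4, p2, p7) → 7.8833
  f6: (p4, p5, p2) → 17.9094
  f7: (p6, p5, p7) → 103.7808
  f8: (p6, p0, p7) → 14.6182
  f9: (p6, p0, p5) → 8.1815
  f10: (p3, p5, p7) → 14.3711
  f11: (p3, p4, p7) → 5.6723
  f12: (p3, p4, p5) → 50.2470
Σ area = 432.964

Euler: V−E+F = 8−18+12 = 2.


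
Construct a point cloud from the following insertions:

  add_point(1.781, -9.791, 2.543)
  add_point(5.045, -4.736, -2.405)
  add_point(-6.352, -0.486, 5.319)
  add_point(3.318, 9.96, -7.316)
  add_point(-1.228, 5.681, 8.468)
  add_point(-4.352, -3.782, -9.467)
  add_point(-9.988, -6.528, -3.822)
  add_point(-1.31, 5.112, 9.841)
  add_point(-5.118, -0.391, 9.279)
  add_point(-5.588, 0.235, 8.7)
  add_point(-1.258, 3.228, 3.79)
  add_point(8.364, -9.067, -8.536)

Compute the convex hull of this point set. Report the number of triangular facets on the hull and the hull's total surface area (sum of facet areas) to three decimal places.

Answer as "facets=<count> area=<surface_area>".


10 of the 12 inputs are extreme points: [0, 2, 3, 4, 5, 6, 7, 8, 9, 11].

Per-facet area ½‖(b−a)×(c−a)‖:
  f1: (p7, p3, p11) → 180.0512
  f2: (p0, p11, p6) → 88.8520
  f3: (p0, p7, p11) → 99.1129
  f4: (p5, p11, p6) → 52.1157
  f5: (p5, p3, p6) → 57.4891
  f6: (p5, p3, p11) → 108.7858
  f7: (p4, p7, p3) → 3.1274
  f8: (p8, p0, p6) → 86.0711
  f9: (p8, p0, p7) → 42.7867
  f10: (p9, p4, p7) → 4.8400
  f11: (p9, p8, p7) → 3.2011
  f12: (p9, p8, p6) → 6.7917
  f13: (p2, p4, p3) → 73.1075
  f14: (p2, p9, p4) → 11.9249
  f15: (p2, p3, p6) → 109.5313
  f16: (p2, p9, p6) → 7.4773
Σ area = 935.266

Check V−E+F: 10 − 24 + 16 = 2.

facets=16 area=935.266


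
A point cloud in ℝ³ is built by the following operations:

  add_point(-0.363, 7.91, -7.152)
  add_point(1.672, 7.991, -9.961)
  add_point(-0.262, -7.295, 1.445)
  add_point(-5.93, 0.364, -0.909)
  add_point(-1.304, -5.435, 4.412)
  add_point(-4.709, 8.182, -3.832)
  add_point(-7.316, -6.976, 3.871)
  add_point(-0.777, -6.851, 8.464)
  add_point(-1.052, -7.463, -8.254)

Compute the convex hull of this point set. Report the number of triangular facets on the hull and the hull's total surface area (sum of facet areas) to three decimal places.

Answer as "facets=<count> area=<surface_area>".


Extreme-point indices: [0, 1, 2, 3, 5, 6, 7, 8] — 8 of 9 on the boundary.

Facet areas (half cross-product norm):
  f1: (p5, p8, p1) → 68.7280
  f2: (p5, p7, p6) → 68.2435
  f3: (p2, p8, p6) → 35.1996
  f4: (p2, p7, p6) → 24.1839
  f5: (p2, p8, p1) → 76.5861
  f6: (p2, p7, p1) → 56.4791
  f7: (p3, p8, p6) → 51.6947
  f8: (p3, p5, p6) → 8.0621
  f9: (p3, p5, p8) → 46.7732
  f10: (p0, p7, p1) → 29.3835
  f11: (p0, p5, p1) → 2.8111
  f12: (p0, p5, p7) → 53.3552
Σ area = 521.500

Euler characteristic 8−18+12 = 2 ✓

facets=12 area=521.500


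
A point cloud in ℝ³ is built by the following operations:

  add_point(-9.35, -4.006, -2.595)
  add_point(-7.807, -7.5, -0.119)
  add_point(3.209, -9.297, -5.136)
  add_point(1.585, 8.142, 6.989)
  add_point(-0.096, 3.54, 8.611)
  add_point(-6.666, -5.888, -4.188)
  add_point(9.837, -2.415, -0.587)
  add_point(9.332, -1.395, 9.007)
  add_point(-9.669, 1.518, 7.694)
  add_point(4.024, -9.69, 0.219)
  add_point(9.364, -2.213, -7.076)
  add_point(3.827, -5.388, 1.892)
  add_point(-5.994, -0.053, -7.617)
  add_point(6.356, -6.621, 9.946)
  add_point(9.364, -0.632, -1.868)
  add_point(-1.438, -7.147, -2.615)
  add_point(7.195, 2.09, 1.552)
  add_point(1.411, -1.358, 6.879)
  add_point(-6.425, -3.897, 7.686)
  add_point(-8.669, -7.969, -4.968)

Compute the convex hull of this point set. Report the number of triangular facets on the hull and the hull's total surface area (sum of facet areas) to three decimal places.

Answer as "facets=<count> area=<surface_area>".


Hull vertices (16/20): indices [0, 1, 2, 3, 4, 6, 7, 8, 9, 10, 12, 13, 14, 16, 18, 19].

Triangle areas on the boundary:
  f1: (p12, p3, p8) → 101.3440
  f2: (p10, p12, p3) → 132.3067
  f3: (p4, p3, p8) → 22.3635
  f4: (p4, p13, p8) → 55.5909
  f5: (p7, p13, p6) → 29.2889
  f6: (p7, p4, p3) → 27.2215
  f7: (p7, p4, p13) → 32.3950
  f8: (p18, p13, p8) → 31.0258
  f9: (p14, p10, p6) → 5.8002
  f10: (p14, p10, p3) → 26.4431
  f11: (p14, p7, p6) → 9.5667
  f12: (p16, p7, p3) → 41.8455
  f13: (p16, p14, p3) → 4.8489
  f14: (p16, p14, p7) → 19.9489
  f15: (p2, p10, p12) → 63.2525
  f16: (p2, p19, p12) → 51.2520
  f17: (p1, p18, p13) → 56.3114
  f18: (p1, p18, p8) → 26.4244
  f19: (p1, p19, p8) → 21.9567
  f20: (p0, p12, p8) → 39.2324
  f21: (p0, p19, p8) → 14.2369
  f22: (p0, p19, p12) → 16.8364
  f23: (p9, p2, p19) → 32.1233
  f24: (p9, p1, p19) → 29.2800
  f25: (p9, p1, p13) → 61.8001
  f26: (p9, p13, p6) → 46.8447
  f27: (p9, p10, p6) → 30.3572
  f28: (p9, p2, p10) → 25.7002
Σ area = 1055.598

Check V−E+F: 16 − 42 + 28 = 2.

facets=28 area=1055.598


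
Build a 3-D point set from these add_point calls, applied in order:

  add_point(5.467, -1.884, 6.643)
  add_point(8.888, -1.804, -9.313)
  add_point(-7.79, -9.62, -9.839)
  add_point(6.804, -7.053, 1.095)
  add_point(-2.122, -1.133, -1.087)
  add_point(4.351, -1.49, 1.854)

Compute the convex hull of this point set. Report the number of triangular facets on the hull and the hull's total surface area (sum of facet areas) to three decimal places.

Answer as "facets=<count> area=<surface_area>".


facets=8 area=428.574

Hull vertices (6/6): indices [0, 1, 2, 3, 4, 5].

Area of each hull facet:
  f1: (p4, p1, p2) → 92.1815
  f2: (p0, p4, p2) → 51.0768
  f3: (p3, p1, p2) → 103.2776
  f4: (p3, p0, p2) → 65.4680
  f5: (p3, p0, p1) → 42.4200
  f6: (p5, p4, p1) → 42.8845
  f7: (p5, p0, p1) → 17.3629
  f8: (p5, p0, p4) → 13.9030
Σ area = 428.574

Check V−E+F: 6 − 12 + 8 = 2.


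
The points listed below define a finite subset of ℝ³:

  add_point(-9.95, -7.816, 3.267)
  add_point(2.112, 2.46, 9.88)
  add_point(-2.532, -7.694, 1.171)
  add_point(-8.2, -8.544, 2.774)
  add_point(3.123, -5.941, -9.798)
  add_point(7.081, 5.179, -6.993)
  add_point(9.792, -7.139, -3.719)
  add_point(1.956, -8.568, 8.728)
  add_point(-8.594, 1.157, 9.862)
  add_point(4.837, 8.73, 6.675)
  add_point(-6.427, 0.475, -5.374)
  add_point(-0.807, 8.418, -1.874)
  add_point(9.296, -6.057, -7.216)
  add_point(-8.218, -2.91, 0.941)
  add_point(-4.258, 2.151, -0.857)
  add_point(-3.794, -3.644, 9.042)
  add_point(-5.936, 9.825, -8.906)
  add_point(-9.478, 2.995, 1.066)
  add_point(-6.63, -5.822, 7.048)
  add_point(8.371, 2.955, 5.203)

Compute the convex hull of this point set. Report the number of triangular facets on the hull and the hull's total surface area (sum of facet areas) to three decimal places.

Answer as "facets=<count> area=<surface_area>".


Extreme-point indices: [0, 1, 3, 4, 5, 6, 7, 8, 9, 10, 12, 16, 17, 18, 19] — 15 of 20 on the boundary.

Triangle areas on the boundary:
  f1: (p8, p7, p1) → 59.2564
  f2: (p5, p4, p16) → 84.5996
  f3: (p10, p16, p0) → 29.8073
  f4: (p10, p4, p0) → 76.3646
  f5: (p10, p4, p16) → 58.3971
  f6: (p17, p16, p0) → 49.6147
  f7: (p17, p8, p0) → 45.9228
  f8: (p17, p8, p16) → 29.5720
  f9: (p18, p7, p0) → 19.9990
  f10: (p18, p8, p0) → 19.0166
  f11: (p18, p8, p7) → 32.0383
  f12: (p9, p5, p16) → 99.2761
  f13: (p9, p8, p16) → 142.9382
  f14: (p9, p8, p1) → 36.1975
  f15: (p12, p4, p6) → 10.7459
  f16: (p12, p5, p6) → 20.2158
  f17: (p12, p5, p4) → 37.6454
  f18: (p3, p4, p6) → 77.8887
  f19: (p3, p7, p6) → 86.9422
  f20: (p3, p4, p0) → 11.6434
  f21: (p3, p7, p0) → 8.8163
  f22: (p19, p5, p6) → 73.0811
  f23: (p19, p9, p5) → 43.1788
  f24: (p19, p7, p6) → 84.3517
  f25: (p19, p7, p1) → 43.4056
  f26: (p19, p9, p1) → 23.7643
Σ area = 1304.679

Check V−E+F: 15 − 39 + 26 = 2.

facets=26 area=1304.679


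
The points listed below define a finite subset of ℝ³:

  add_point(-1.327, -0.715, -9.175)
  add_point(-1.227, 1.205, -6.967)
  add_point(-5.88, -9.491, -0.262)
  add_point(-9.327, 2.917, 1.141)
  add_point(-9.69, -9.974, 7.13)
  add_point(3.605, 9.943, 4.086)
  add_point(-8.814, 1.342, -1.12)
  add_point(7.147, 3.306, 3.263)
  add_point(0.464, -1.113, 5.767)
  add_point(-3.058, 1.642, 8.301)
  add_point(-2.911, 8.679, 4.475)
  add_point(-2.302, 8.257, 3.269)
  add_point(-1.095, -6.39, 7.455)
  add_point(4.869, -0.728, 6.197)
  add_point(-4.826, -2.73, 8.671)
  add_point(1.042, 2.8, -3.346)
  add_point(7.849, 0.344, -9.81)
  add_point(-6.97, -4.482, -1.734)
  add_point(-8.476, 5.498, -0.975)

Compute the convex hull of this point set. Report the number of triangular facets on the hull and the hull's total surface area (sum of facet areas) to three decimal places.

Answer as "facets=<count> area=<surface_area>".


15 of the 19 inputs are extreme points: [0, 2, 3, 4, 5, 6, 7, 9, 10, 12, 13, 14, 16, 17, 18].

Area of each hull facet:
  f1: (p18, p5, p16) → 116.4141
  f2: (p0, p18, p16) → 48.2940
  f3: (p3, p14, p4) → 46.0723
  f4: (p12, p14, p4) → 23.2152
  f5: (p12, p13, p14) → 22.2684
  f6: (p12, p13, p16) → 64.2131
  f7: (p7, p5, p16) → 48.0524
  f8: (p7, p13, p16) → 34.0348
  f9: (p7, p13, p5) → 19.0845
  f10: (p2, p0, p16) → 54.7057
  f11: (p2, p12, p4) → 35.3412
  f12: (p2, p12, p16) → 92.3909
  f13: (p10, p18, p5) → 20.4517
  f14: (p10, p3, p18) → 14.4724
  f15: (p6, p3, p18) → 4.7922
  f16: (p6, p0, p18) → 23.0611
  f17: (p6, p3, p4) → 19.6535
  f18: (p9, p3, p14) → 22.6650
  f19: (p9, p10, p3) → 34.1338
  f20: (p9, p10, p5) → 26.0220
  f21: (p9, p13, p5) → 44.1230
  f22: (p9, p13, p14) → 20.0700
  f23: (p17, p2, p0) → 24.1042
  f24: (p17, p6, p0) → 30.7164
  f25: (p17, p2, p4) → 21.7379
  f26: (p17, p6, p4) → 31.2821
Σ area = 941.372

Euler characteristic 15−39+26 = 2 ✓

facets=26 area=941.372


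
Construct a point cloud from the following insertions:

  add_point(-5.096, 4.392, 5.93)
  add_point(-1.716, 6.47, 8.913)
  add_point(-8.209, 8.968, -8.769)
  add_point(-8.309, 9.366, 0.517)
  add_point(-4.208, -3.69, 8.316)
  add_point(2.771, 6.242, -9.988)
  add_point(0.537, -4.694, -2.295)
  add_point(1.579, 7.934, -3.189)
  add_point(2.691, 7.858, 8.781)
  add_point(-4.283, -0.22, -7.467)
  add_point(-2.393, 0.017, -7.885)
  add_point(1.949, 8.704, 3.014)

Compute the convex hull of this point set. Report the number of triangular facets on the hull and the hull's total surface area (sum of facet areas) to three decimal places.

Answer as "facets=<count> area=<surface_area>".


Extreme-point indices: [0, 1, 2, 3, 4, 5, 6, 7, 8, 9, 10, 11] — 12 of 12 on the boundary.

Triangle areas on the boundary:
  f1: (p2, p4, p3) → 65.1369
  f2: (p11, p2, p3) → 47.9281
  f3: (p0, p1, p3) → 18.0836
  f4: (p0, p4, p3) → 19.2933
  f5: (p0, p4, p1) → 20.7645
  f6: (p9, p4, p6) → 46.8262
  f7: (p9, p2, p4) → 77.0291
  f8: (p8, p1, p3) → 22.5915
  f9: (p8, p11, p3) → 28.9561
  f10: (p8, p4, p1) → 20.7395
  f11: (p8, p4, p6) → 78.0983
  f12: (p8, p6, p5) → 110.8104
  f13: (p8, p11, p5) → 14.5193
  f14: (p7, p2, p5) → 38.2901
  f15: (p7, p11, p5) → 5.6625
  f16: (p7, p11, p2) → 30.0720
  f17: (p10, p2, p5) → 42.5848
  f18: (p10, p9, p2) → 9.5399
  f19: (p10, p6, p5) → 30.2427
  f20: (p10, p9, p6) → 7.6082
Σ area = 734.777

Euler characteristic 12−30+20 = 2 ✓

facets=20 area=734.777


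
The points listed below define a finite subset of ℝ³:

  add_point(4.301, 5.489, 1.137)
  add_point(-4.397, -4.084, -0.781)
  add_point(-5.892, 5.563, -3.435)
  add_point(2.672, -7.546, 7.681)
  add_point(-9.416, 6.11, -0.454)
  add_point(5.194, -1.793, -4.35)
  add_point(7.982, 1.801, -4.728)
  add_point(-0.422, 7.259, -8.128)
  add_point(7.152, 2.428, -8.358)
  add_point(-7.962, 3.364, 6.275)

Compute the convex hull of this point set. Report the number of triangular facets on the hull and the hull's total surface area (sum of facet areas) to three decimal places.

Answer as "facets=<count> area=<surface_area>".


facets=16 area=658.713

Hull vertices (10/10): indices [0, 1, 2, 3, 4, 5, 6, 7, 8, 9].

Area of each hull facet:
  f1: (p0, p3, p6) → 57.5399
  f2: (p0, p8, p6) → 12.4911
  f3: (p5, p1, p3) → 58.7541
  f4: (p5, p1, p8) → 24.0817
  f5: (p5, p3, p6) → 26.4434
  f6: (p5, p8, p6) → 8.5926
  f7: (p9, p0, p4) → 48.6044
  f8: (p9, p0, p3) → 90.0550
  f9: (p9, p1, p4) → 38.7407
  f10: (p9, p1, p3) → 62.6100
  f11: (p7, p0, p4) → 60.7498
  f12: (p7, p0, p8) → 42.4454
  f13: (p7, p1, p8) → 62.2426
  f14: (p2, p1, p4) → 23.4739
  f15: (p2, p7, p4) → 5.8864
  f16: (p2, p7, p1) → 36.0023
Σ area = 658.713

Euler characteristic 10−24+16 = 2 ✓


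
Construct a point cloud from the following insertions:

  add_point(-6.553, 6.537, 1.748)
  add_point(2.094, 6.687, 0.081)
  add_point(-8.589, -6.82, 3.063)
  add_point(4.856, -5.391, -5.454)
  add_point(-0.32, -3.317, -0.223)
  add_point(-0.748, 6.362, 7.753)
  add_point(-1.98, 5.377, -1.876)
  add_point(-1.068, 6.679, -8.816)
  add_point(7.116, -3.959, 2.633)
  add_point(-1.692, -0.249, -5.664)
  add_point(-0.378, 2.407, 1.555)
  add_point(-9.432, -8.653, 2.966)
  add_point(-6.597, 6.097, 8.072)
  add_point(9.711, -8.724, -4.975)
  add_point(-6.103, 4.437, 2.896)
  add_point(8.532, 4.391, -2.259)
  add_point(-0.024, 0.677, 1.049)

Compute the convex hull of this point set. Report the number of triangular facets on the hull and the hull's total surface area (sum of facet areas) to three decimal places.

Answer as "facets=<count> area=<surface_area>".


Points on the hull: [0, 1, 3, 5, 7, 8, 9, 11, 12, 13, 15] (11 of 17).

Facet areas (half cross-product norm):
  f1: (p0, p7, p11) → 91.0100
  f2: (p0, p7, p1) → 41.1077
  f3: (p5, p0, p1) → 30.8256
  f4: (p9, p7, p11) → 30.8657
  f5: (p15, p5, p1) → 23.6580
  f6: (p15, p7, p13) → 78.7799
  f7: (p15, p7, p1) → 34.1072
  f8: (p12, p0, p11) → 48.6185
  f9: (p12, p5, p11) → 45.5450
  f10: (p12, p5, p0) → 18.5477
  f11: (p3, p7, p13) → 20.7424
  f12: (p3, p9, p7) → 27.4244
  f13: (p3, p13, p11) → 41.8535
  f14: (p3, p9, p11) → 59.5562
  f15: (p8, p15, p13) → 45.6942
  f16: (p8, p15, p5) → 63.4696
  f17: (p8, p13, p11) → 79.5476
  f18: (p8, p5, p11) → 112.5142
Σ area = 893.868

Euler characteristic 11−27+18 = 2 ✓

facets=18 area=893.868


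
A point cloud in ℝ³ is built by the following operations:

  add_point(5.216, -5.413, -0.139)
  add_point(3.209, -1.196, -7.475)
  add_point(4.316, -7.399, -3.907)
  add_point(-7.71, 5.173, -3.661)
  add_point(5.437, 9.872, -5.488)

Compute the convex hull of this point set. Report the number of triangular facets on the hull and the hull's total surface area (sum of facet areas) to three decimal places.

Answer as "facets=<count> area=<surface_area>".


facets=6 area=321.649

Points on the hull: [0, 1, 2, 3, 4] (5 of 5).

Facet areas (half cross-product norm):
  f1: (p0, p4, p3) → 105.9031
  f2: (p0, p2, p3) → 37.1160
  f3: (p0, p2, p4) → 34.8669
  f4: (p1, p4, p3) → 70.7488
  f5: (p1, p2, p3) → 43.8693
  f6: (p1, p2, p4) → 29.1451
Σ area = 321.649

Check V−E+F: 5 − 9 + 6 = 2.


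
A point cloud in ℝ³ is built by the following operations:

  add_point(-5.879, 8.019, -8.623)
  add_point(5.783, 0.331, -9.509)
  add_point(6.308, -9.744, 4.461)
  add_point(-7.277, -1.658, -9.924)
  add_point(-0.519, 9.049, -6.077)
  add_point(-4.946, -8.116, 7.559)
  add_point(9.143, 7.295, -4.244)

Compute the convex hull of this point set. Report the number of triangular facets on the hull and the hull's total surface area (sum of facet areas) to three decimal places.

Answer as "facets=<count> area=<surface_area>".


Hull vertices (7/7): indices [0, 1, 2, 3, 4, 5, 6].

Per-facet area ½‖(b−a)×(c−a)‖:
  f1: (p5, p2, p3) → 110.3404
  f2: (p5, p2, p6) → 112.9150
  f3: (p0, p5, p3) → 90.8190
  f4: (p1, p2, p3) → 113.8188
  f5: (p1, p2, p6) → 80.5574
  f6: (p1, p0, p3) → 62.3469
  f7: (p1, p0, p6) → 64.7693
  f8: (p4, p5, p6) → 111.5358
  f9: (p4, p0, p6) → 12.5818
  f10: (p4, p0, p5) → 67.2643
Σ area = 826.949

Euler: V−E+F = 7−15+10 = 2.

facets=10 area=826.949


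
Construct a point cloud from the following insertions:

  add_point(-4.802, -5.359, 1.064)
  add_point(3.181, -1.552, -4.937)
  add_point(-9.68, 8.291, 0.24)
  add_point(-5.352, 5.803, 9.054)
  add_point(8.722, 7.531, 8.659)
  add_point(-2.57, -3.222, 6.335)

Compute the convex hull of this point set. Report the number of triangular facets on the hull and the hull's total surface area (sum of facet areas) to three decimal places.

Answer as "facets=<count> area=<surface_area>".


Extreme-point indices: [0, 1, 2, 3, 4, 5] — 6 of 6 on the boundary.

Area of each hull facet:
  f1: (p1, p4, p2) → 139.9356
  f2: (p1, p0, p2) → 77.0667
  f3: (p3, p4, p2) → 66.7530
  f4: (p3, p0, p2) → 66.6027
  f5: (p5, p3, p4) → 68.6069
  f6: (p5, p3, p0) → 26.7133
  f7: (p5, p1, p4) → 96.5360
  f8: (p5, p1, p0) → 32.5282
Σ area = 574.742

Euler: V−E+F = 6−12+8 = 2.

facets=8 area=574.742


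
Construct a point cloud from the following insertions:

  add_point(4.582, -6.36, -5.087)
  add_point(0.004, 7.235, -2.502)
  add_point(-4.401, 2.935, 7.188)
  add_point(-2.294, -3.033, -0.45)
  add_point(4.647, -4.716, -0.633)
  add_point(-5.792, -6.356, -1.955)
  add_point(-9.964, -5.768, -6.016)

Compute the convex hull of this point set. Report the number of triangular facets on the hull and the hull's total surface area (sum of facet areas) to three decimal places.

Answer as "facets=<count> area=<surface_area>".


facets=8 area=443.552

Hull vertices (6/7): indices [0, 1, 2, 4, 5, 6].

Facet areas (half cross-product norm):
  f1: (p2, p1, p6) → 90.3868
  f2: (p2, p1, p4) → 70.2120
  f3: (p0, p1, p6) → 99.9924
  f4: (p0, p1, p4) → 30.2627
  f5: (p5, p2, p6) → 33.4692
  f6: (p5, p2, p4) → 66.5934
  f7: (p5, p0, p6) → 27.7804
  f8: (p5, p0, p4) → 24.8548
Σ area = 443.552

Euler: V−E+F = 6−12+8 = 2.


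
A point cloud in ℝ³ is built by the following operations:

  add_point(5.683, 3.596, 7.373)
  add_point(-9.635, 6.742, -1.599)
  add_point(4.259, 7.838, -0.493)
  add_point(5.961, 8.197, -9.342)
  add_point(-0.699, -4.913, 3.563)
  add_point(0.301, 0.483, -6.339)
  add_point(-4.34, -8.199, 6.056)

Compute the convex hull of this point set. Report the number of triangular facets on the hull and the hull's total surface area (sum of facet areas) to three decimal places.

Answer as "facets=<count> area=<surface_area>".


Points on the hull: [0, 1, 2, 3, 4, 5, 6] (7 of 7).

Per-facet area ½‖(b−a)×(c−a)‖:
  f1: (p0, p6, p1) → 124.4896
  f2: (p5, p3, p1) → 62.5180
  f3: (p5, p6, p1) → 96.9890
  f4: (p2, p3, p1) → 62.6385
  f5: (p2, p0, p1) → 62.1288
  f6: (p2, p0, p3) → 22.0240
  f7: (p4, p0, p6) → 23.0493
  f8: (p4, p5, p6) → 20.9656
  f9: (p4, p0, p3) → 97.2858
  f10: (p4, p5, p3) → 41.7019
Σ area = 613.791

Euler characteristic 7−15+10 = 2 ✓

facets=10 area=613.791


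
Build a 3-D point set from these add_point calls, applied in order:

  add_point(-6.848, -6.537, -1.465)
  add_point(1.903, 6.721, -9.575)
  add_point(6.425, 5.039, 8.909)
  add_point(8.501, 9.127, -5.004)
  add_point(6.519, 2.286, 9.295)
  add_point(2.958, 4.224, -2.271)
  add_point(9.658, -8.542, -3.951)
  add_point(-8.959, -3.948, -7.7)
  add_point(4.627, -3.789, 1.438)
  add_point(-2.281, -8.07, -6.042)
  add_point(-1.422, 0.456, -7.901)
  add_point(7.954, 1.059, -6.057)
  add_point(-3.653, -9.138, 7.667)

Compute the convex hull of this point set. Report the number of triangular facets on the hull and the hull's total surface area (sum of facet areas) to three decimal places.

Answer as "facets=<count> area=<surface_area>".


facets=16 area=1003.164

Hull vertices (10/13): indices [0, 1, 2, 3, 4, 6, 7, 9, 11, 12].

Facet areas (half cross-product norm):
  f1: (p12, p4, p6) → 121.1904
  f2: (p9, p12, p6) → 83.5662
  f3: (p9, p1, p7) → 60.1916
  f4: (p9, p1, p6) → 93.9884
  f5: (p11, p3, p6) → 16.5519
  f6: (p11, p1, p6) → 26.7873
  f7: (p11, p1, p3) → 31.2038
  f8: (p2, p1, p3) → 58.0149
  f9: (p2, p3, p6) → 122.8648
  f10: (p2, p4, p6) → 20.7138
  f11: (p2, p1, p7) → 146.5152
  f12: (p2, p12, p7) → 148.7970
  f13: (p2, p12, p4) → 15.3199
  f14: (p0, p12, p7) → 3.9776
  f15: (p0, p9, p7) → 22.2851
  f16: (p0, p9, p12) → 31.1960
Σ area = 1003.164

Euler: V−E+F = 10−24+16 = 2.
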